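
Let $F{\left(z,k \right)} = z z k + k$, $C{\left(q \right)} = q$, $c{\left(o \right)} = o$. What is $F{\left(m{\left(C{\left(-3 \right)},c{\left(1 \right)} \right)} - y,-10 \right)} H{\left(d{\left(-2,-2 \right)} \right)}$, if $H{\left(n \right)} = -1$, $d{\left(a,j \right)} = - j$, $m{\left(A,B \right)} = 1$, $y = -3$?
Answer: $170$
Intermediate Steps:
$F{\left(z,k \right)} = k + k z^{2}$ ($F{\left(z,k \right)} = z^{2} k + k = k z^{2} + k = k + k z^{2}$)
$F{\left(m{\left(C{\left(-3 \right)},c{\left(1 \right)} \right)} - y,-10 \right)} H{\left(d{\left(-2,-2 \right)} \right)} = - 10 \left(1 + \left(1 - -3\right)^{2}\right) \left(-1\right) = - 10 \left(1 + \left(1 + 3\right)^{2}\right) \left(-1\right) = - 10 \left(1 + 4^{2}\right) \left(-1\right) = - 10 \left(1 + 16\right) \left(-1\right) = \left(-10\right) 17 \left(-1\right) = \left(-170\right) \left(-1\right) = 170$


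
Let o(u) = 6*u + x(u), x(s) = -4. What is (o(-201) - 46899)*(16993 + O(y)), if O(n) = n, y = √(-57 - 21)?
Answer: -817516237 - 48109*I*√78 ≈ -8.1752e+8 - 4.2489e+5*I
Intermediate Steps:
y = I*√78 (y = √(-78) = I*√78 ≈ 8.8318*I)
o(u) = -4 + 6*u (o(u) = 6*u - 4 = -4 + 6*u)
(o(-201) - 46899)*(16993 + O(y)) = ((-4 + 6*(-201)) - 46899)*(16993 + I*√78) = ((-4 - 1206) - 46899)*(16993 + I*√78) = (-1210 - 46899)*(16993 + I*√78) = -48109*(16993 + I*√78) = -817516237 - 48109*I*√78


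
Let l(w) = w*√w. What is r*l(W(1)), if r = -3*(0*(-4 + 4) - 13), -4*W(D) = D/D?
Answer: -39*I/8 ≈ -4.875*I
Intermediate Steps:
W(D) = -¼ (W(D) = -D/(4*D) = -¼*1 = -¼)
l(w) = w^(3/2)
r = 39 (r = -3*(0*0 - 13) = -3*(0 - 13) = -3*(-13) = 39)
r*l(W(1)) = 39*(-¼)^(3/2) = 39*(-I/8) = -39*I/8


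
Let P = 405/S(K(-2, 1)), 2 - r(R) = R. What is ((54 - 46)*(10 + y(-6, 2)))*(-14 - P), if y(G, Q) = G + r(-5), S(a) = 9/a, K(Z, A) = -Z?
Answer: -9152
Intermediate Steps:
r(R) = 2 - R
y(G, Q) = 7 + G (y(G, Q) = G + (2 - 1*(-5)) = G + (2 + 5) = G + 7 = 7 + G)
P = 90 (P = 405/((9/((-1*(-2))))) = 405/((9/2)) = 405/((9*(½))) = 405/(9/2) = 405*(2/9) = 90)
((54 - 46)*(10 + y(-6, 2)))*(-14 - P) = ((54 - 46)*(10 + (7 - 6)))*(-14 - 1*90) = (8*(10 + 1))*(-14 - 90) = (8*11)*(-104) = 88*(-104) = -9152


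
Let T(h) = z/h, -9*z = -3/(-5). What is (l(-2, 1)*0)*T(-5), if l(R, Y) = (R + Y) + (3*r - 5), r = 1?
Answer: 0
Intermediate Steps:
z = -1/15 (z = -(-1)/(3*(-5)) = -(-1)*(-1)/(3*5) = -⅑*⅗ = -1/15 ≈ -0.066667)
l(R, Y) = -2 + R + Y (l(R, Y) = (R + Y) + (3*1 - 5) = (R + Y) + (3 - 5) = (R + Y) - 2 = -2 + R + Y)
T(h) = -1/(15*h)
(l(-2, 1)*0)*T(-5) = ((-2 - 2 + 1)*0)*(-1/15/(-5)) = (-3*0)*(-1/15*(-⅕)) = 0*(1/75) = 0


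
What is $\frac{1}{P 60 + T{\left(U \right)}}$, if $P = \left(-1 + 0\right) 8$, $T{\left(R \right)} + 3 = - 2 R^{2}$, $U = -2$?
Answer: $- \frac{1}{491} \approx -0.0020367$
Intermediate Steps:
$T{\left(R \right)} = -3 - 2 R^{2}$
$P = -8$ ($P = \left(-1\right) 8 = -8$)
$\frac{1}{P 60 + T{\left(U \right)}} = \frac{1}{\left(-8\right) 60 - \left(3 + 2 \left(-2\right)^{2}\right)} = \frac{1}{-480 - 11} = \frac{1}{-491} = - \frac{1}{491}$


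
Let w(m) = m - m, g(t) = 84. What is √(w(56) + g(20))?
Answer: 2*√21 ≈ 9.1651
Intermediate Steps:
w(m) = 0
√(w(56) + g(20)) = √(0 + 84) = √84 = 2*√21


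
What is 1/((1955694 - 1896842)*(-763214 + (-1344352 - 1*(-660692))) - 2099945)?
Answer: -1/85153528593 ≈ -1.1743e-11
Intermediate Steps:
1/((1955694 - 1896842)*(-763214 + (-1344352 - 1*(-660692))) - 2099945) = 1/(58852*(-763214 + (-1344352 + 660692)) - 2099945) = 1/(58852*(-763214 - 683660) - 2099945) = 1/(58852*(-1446874) - 2099945) = 1/(-85151428648 - 2099945) = 1/(-85153528593) = -1/85153528593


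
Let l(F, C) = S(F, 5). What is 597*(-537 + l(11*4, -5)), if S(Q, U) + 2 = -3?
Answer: -323574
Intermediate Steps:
S(Q, U) = -5 (S(Q, U) = -2 - 3 = -5)
l(F, C) = -5
597*(-537 + l(11*4, -5)) = 597*(-537 - 5) = 597*(-542) = -323574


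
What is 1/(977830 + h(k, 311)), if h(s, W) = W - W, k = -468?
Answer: 1/977830 ≈ 1.0227e-6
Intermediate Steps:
h(s, W) = 0
1/(977830 + h(k, 311)) = 1/(977830 + 0) = 1/977830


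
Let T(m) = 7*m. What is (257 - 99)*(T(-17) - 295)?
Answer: -65412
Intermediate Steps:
(257 - 99)*(T(-17) - 295) = (257 - 99)*(7*(-17) - 295) = 158*(-119 - 295) = 158*(-414) = -65412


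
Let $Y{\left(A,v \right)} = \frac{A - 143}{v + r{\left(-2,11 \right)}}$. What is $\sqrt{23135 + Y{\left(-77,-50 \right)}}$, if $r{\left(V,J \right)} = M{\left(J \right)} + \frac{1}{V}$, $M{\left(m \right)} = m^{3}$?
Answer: $\frac{\sqrt{151734883495}}{2561} \approx 152.1$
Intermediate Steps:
$r{\left(V,J \right)} = J^{3} + \frac{1}{V}$
$Y{\left(A,v \right)} = \frac{-143 + A}{\frac{2661}{2} + v}$ ($Y{\left(A,v \right)} = \frac{A - 143}{v + \left(11^{3} + \frac{1}{-2}\right)} = \frac{-143 + A}{v + \left(1331 - \frac{1}{2}\right)} = \frac{-143 + A}{v + \frac{2661}{2}} = \frac{-143 + A}{\frac{2661}{2} + v}$)
$\sqrt{23135 + Y{\left(-77,-50 \right)}} = \sqrt{23135 + \frac{2 \left(-143 - 77\right)}{2661 + 2 \left(-50\right)}} = \sqrt{23135 + 2 \frac{1}{2661 - 100} \left(-220\right)} = \sqrt{23135 + 2 \cdot \frac{1}{2561} \left(-220\right)} = \sqrt{23135 - \frac{440}{2561}} = \sqrt{\frac{59248295}{2561}} = \frac{\sqrt{151734883495}}{2561}$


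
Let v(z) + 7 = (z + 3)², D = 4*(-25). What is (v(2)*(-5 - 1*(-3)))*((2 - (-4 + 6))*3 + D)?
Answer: 3600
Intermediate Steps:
D = -100
v(z) = -7 + (3 + z)² (v(z) = -7 + (z + 3)² = -7 + (3 + z)²)
(v(2)*(-5 - 1*(-3)))*((2 - (-4 + 6))*3 + D) = ((-7 + (3 + 2)²)*(-5 - 1*(-3)))*((2 - (-4 + 6))*3 - 100) = ((-7 + 5²)*(-5 + 3))*((2 - 1*2)*3 - 100) = ((-7 + 25)*(-2))*((2 - 2)*3 - 100) = (18*(-2))*(0*3 - 100) = -36*(0 - 100) = -36*(-100) = 3600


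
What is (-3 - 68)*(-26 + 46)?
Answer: -1420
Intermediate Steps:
(-3 - 68)*(-26 + 46) = -71*20 = -1420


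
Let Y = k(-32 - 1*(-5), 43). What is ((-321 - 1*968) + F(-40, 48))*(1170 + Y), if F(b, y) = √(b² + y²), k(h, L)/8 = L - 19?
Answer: -1755618 + 10896*√61 ≈ -1.6705e+6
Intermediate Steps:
k(h, L) = -152 + 8*L (k(h, L) = 8*(L - 19) = 8*(-19 + L) = -152 + 8*L)
Y = 192 (Y = -152 + 8*43 = -152 + 344 = 192)
((-321 - 1*968) + F(-40, 48))*(1170 + Y) = ((-321 - 1*968) + √((-40)² + 48²))*(1170 + 192) = ((-321 - 968) + √(1600 + 2304))*1362 = (-1289 + √3904)*1362 = (-1289 + 8*√61)*1362 = -1755618 + 10896*√61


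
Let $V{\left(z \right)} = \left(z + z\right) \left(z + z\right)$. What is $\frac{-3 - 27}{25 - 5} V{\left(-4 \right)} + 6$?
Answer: $-90$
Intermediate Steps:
$V{\left(z \right)} = 4 z^{2}$ ($V{\left(z \right)} = 2 z 2 z = 4 z^{2}$)
$\frac{-3 - 27}{25 - 5} V{\left(-4 \right)} + 6 = \frac{-3 - 27}{25 - 5} \cdot 4 \left(-4\right)^{2} + 6 = - \frac{30}{20} \cdot 4 \cdot 16 + 6 = \left(-30\right) \frac{1}{20} \cdot 64 + 6 = \left(- \frac{3}{2}\right) 64 + 6 = -96 + 6 = -90$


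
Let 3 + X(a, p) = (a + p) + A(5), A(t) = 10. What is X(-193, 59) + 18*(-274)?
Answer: -5059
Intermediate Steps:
X(a, p) = 7 + a + p (X(a, p) = -3 + ((a + p) + 10) = -3 + (10 + a + p) = 7 + a + p)
X(-193, 59) + 18*(-274) = (7 - 193 + 59) + 18*(-274) = -127 - 4932 = -5059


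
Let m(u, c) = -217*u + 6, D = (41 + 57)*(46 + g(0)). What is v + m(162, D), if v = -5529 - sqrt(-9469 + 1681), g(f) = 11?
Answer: -40677 - 2*I*sqrt(1947) ≈ -40677.0 - 88.25*I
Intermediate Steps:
D = 5586 (D = (41 + 57)*(46 + 11) = 98*57 = 5586)
m(u, c) = 6 - 217*u
v = -5529 - 2*I*sqrt(1947) (v = -5529 - sqrt(-7788) = -5529 - 2*I*sqrt(1947) ≈ -5529.0 - 88.25*I)
v + m(162, D) = (-5529 - 2*I*sqrt(1947)) + (6 - 217*162) = (-5529 - 2*I*sqrt(1947)) + (6 - 35154) = (-5529 - 2*I*sqrt(1947)) - 35148 = -40677 - 2*I*sqrt(1947)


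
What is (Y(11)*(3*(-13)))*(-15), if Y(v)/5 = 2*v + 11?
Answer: 96525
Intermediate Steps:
Y(v) = 55 + 10*v (Y(v) = 5*(2*v + 11) = 5*(11 + 2*v) = 55 + 10*v)
(Y(11)*(3*(-13)))*(-15) = ((55 + 10*11)*(3*(-13)))*(-15) = ((55 + 110)*(-39))*(-15) = (165*(-39))*(-15) = -6435*(-15) = 96525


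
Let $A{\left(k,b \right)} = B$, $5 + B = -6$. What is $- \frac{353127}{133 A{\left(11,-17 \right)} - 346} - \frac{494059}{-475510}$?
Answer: $\frac{56269724167}{286732530} \approx 196.24$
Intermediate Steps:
$B = -11$ ($B = -5 - 6 = -11$)
$A{\left(k,b \right)} = -11$
$- \frac{353127}{133 A{\left(11,-17 \right)} - 346} - \frac{494059}{-475510} = - \frac{353127}{133 \left(-11\right) - 346} - \frac{494059}{-475510} = - \frac{353127}{-1463 - 346} - - \frac{494059}{475510} = - \frac{353127}{-1809} + \frac{494059}{475510} = \left(-353127\right) \left(- \frac{1}{1809}\right) + \frac{494059}{475510} = \frac{117709}{603} + \frac{494059}{475510} = \frac{56269724167}{286732530}$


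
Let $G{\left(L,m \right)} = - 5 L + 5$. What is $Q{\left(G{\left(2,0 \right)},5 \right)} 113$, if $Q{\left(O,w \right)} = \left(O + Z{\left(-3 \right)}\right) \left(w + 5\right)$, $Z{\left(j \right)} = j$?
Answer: $-9040$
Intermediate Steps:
$G{\left(L,m \right)} = 5 - 5 L$
$Q{\left(O,w \right)} = \left(-3 + O\right) \left(5 + w\right)$ ($Q{\left(O,w \right)} = \left(O - 3\right) \left(w + 5\right) = \left(-3 + O\right) \left(5 + w\right)$)
$Q{\left(G{\left(2,0 \right)},5 \right)} 113 = \left(-15 - 15 + 5 \left(5 - 10\right) + \left(5 - 10\right) 5\right) 113 = \left(-15 - 15 + 5 \left(-5\right) - 25\right) 113 = \left(-15 - 15 - 25 - 25\right) 113 = \left(-80\right) 113 = -9040$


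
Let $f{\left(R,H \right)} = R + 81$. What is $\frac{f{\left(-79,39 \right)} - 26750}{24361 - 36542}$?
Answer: $\frac{26748}{12181} \approx 2.1959$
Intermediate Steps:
$f{\left(R,H \right)} = 81 + R$
$\frac{f{\left(-79,39 \right)} - 26750}{24361 - 36542} = \frac{\left(81 - 79\right) - 26750}{24361 - 36542} = \frac{2 - 26750}{-12181} = \left(-26748\right) \left(- \frac{1}{12181}\right) = \frac{26748}{12181}$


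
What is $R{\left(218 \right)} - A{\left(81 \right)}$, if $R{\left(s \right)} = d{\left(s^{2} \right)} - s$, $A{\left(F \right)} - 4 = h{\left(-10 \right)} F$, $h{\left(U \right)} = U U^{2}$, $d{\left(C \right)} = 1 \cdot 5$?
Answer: $80783$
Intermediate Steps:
$d{\left(C \right)} = 5$
$h{\left(U \right)} = U^{3}$
$A{\left(F \right)} = 4 - 1000 F$ ($A{\left(F \right)} = 4 + \left(-10\right)^{3} F = 4 - 1000 F$)
$R{\left(s \right)} = 5 - s$
$R{\left(218 \right)} - A{\left(81 \right)} = \left(5 - 218\right) - \left(4 - 81000\right) = -213 - -80996 = -213 + 80996 = 80783$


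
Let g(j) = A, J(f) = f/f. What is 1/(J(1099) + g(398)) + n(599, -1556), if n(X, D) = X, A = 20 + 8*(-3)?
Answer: 1796/3 ≈ 598.67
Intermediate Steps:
A = -4 (A = 20 - 24 = -4)
J(f) = 1
g(j) = -4
1/(J(1099) + g(398)) + n(599, -1556) = 1/(1 - 4) + 599 = 1/(-3) + 599 = -⅓ + 599 = 1796/3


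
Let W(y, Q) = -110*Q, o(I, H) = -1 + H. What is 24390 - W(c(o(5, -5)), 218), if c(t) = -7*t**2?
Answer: 48370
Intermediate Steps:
24390 - W(c(o(5, -5)), 218) = 24390 - (-110)*218 = 24390 - 1*(-23980) = 24390 + 23980 = 48370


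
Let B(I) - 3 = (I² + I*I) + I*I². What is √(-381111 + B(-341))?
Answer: 3*I*√4422263 ≈ 6308.8*I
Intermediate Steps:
B(I) = 3 + I³ + 2*I² (B(I) = 3 + ((I² + I*I) + I*I²) = 3 + ((I² + I²) + I³) = 3 + (2*I² + I³) = 3 + (I³ + 2*I²) = 3 + I³ + 2*I²)
√(-381111 + B(-341)) = √(-381111 + (3 + (-341)³ + 2*(-341)²)) = √(-381111 + (3 - 39651821 + 2*116281)) = √(-381111 + (3 - 39651821 + 232562)) = √(-381111 - 39419256) = √(-39800367) = 3*I*√4422263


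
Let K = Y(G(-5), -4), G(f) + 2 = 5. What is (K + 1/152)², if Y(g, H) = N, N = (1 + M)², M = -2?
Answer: 23409/23104 ≈ 1.0132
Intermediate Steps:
G(f) = 3 (G(f) = -2 + 5 = 3)
N = 1 (N = (1 - 2)² = (-1)² = 1)
Y(g, H) = 1
K = 1
(K + 1/152)² = (1 + 1/152)² = (153/152)² = 23409/23104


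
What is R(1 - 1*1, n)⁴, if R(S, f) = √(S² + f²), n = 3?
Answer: 81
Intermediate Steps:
R(1 - 1*1, n)⁴ = (√((1 - 1*1)² + 3²))⁴ = (√((1 - 1)² + 9))⁴ = (√(0² + 9))⁴ = (√(0 + 9))⁴ = (√9)⁴ = 3⁴ = 81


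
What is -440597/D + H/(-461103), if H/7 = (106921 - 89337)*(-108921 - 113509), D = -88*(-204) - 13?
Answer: 490939102227269/8271726717 ≈ 59351.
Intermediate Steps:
D = 17939 (D = 17952 - 13 = 17939)
H = -27378463840 (H = 7*((106921 - 89337)*(-108921 - 113509)) = 7*(17584*(-222430)) = 7*(-3911209120) = -27378463840)
-440597/D + H/(-461103) = -440597/17939 - 27378463840/(-461103) = -440597*1/17939 - 27378463840*(-1/461103) = -440597/17939 + 27378463840/461103 = 490939102227269/8271726717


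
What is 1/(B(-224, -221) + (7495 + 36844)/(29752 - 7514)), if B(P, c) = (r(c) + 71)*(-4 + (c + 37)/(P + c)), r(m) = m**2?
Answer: -9895910/1735957538521 ≈ -5.7005e-6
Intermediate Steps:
B(P, c) = (-4 + (37 + c)/(P + c))*(71 + c**2) (B(P, c) = (c**2 + 71)*(-4 + (c + 37)/(P + c)) = (71 + c**2)*(-4 + (37 + c)/(P + c)) = (-4 + (37 + c)/(P + c))*(71 + c**2))
1/(B(-224, -221) + (7495 + 36844)/(29752 - 7514)) = 1/((2627 - 284*(-224) - 213*(-221) - 3*(-221)**3 + 37*(-221)**2 - 4*(-224)*(-221)**2)/(-224 - 221) + (7495 + 36844)/(29752 - 7514)) = 1/((2627 + 63616 + 47073 - 3*(-10793861) + 37*48841 - 4*(-224)*48841)/(-445) + 44339/22238) = 1/(-(2627 + 63616 + 47073 + 32381583 + 1807117 + 43761536)/445 + 44339*(1/22238)) = 1/(-1/445*78063552 + 44339/22238) = 1/(-78063552/445 + 44339/22238) = 1/(-1735957538521/9895910) = -9895910/1735957538521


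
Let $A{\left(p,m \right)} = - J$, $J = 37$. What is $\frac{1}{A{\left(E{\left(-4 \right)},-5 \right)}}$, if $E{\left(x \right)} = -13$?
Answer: $- \frac{1}{37} \approx -0.027027$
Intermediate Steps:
$A{\left(p,m \right)} = -37$ ($A{\left(p,m \right)} = \left(-1\right) 37 = -37$)
$\frac{1}{A{\left(E{\left(-4 \right)},-5 \right)}} = \frac{1}{-37} = - \frac{1}{37}$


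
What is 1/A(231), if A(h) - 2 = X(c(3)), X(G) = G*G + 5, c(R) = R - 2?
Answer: 1/8 ≈ 0.12500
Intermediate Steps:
c(R) = -2 + R
X(G) = 5 + G**2 (X(G) = G**2 + 5 = 5 + G**2)
A(h) = 8 (A(h) = 2 + (5 + (-2 + 3)**2) = 2 + (5 + 1**2) = 2 + (5 + 1) = 2 + 6 = 8)
1/A(231) = 1/8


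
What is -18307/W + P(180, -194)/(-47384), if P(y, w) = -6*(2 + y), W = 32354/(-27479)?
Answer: 1489808632120/95816371 ≈ 15549.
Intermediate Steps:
W = -32354/27479 (W = 32354*(-1/27479) = -32354/27479 ≈ -1.1774)
P(y, w) = -12 - 6*y
-18307/W + P(180, -194)/(-47384) = -18307/(-32354/27479) + (-12 - 6*180)/(-47384) = -18307*(-27479/32354) + (-12 - 1080)*(-1/47384) = 503058053/32354 - 1092*(-1/47384) = 503058053/32354 + 273/11846 = 1489808632120/95816371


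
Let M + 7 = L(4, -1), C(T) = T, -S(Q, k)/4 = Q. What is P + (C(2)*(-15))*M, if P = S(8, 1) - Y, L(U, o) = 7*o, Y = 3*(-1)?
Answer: 391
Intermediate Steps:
S(Q, k) = -4*Q
Y = -3
M = -14 (M = -7 + 7*(-1) = -7 - 7 = -14)
P = -29 (P = -4*8 - 1*(-3) = -32 + 3 = -29)
P + (C(2)*(-15))*M = -29 + (2*(-15))*(-14) = -29 - 30*(-14) = -29 + 420 = 391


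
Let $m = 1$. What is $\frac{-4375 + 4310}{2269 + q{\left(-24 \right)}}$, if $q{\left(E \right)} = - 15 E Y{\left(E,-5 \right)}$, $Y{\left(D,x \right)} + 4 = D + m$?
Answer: $\frac{65}{7451} \approx 0.0087237$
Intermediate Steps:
$Y{\left(D,x \right)} = -3 + D$ ($Y{\left(D,x \right)} = -4 + \left(D + 1\right) = -4 + \left(1 + D\right) = -3 + D$)
$q{\left(E \right)} = - 15 E \left(-3 + E\right)$
$\frac{-4375 + 4310}{2269 + q{\left(-24 \right)}} = \frac{-4375 + 4310}{2269 + 15 \left(-24\right) \left(3 - -24\right)} = - \frac{65}{2269 + 15 \left(-24\right) \left(3 + 24\right)} = - \frac{65}{2269 + 15 \left(-24\right) 27} = - \frac{65}{2269 - 9720} = - \frac{65}{-7451} = \left(-65\right) \left(- \frac{1}{7451}\right) = \frac{65}{7451}$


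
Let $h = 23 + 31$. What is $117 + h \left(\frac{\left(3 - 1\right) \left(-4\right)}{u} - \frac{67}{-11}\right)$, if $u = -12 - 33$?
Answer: $\frac{25053}{55} \approx 455.51$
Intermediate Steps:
$u = -45$
$h = 54$
$117 + h \left(\frac{\left(3 - 1\right) \left(-4\right)}{u} - \frac{67}{-11}\right) = 117 + 54 \left(\frac{\left(3 - 1\right) \left(-4\right)}{-45} - \frac{67}{-11}\right) = 117 + 54 \left(2 \left(-4\right) \left(- \frac{1}{45}\right) - - \frac{67}{11}\right) = 117 + 54 \left(\left(-8\right) \left(- \frac{1}{45}\right) + \frac{67}{11}\right) = 117 + 54 \left(\frac{8}{45} + \frac{67}{11}\right) = 117 + 54 \cdot \frac{3103}{495} = 117 + \frac{18618}{55} = \frac{25053}{55}$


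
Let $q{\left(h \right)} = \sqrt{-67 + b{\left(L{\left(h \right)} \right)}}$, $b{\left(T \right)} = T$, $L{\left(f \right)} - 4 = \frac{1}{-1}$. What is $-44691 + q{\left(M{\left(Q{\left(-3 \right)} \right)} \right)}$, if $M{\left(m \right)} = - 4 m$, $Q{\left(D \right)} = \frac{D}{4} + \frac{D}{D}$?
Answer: $-44691 + 8 i \approx -44691.0 + 8.0 i$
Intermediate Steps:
$L{\left(f \right)} = 3$ ($L{\left(f \right)} = 4 + \frac{1}{-1} = 4 - 1 = 3$)
$Q{\left(D \right)} = 1 + \frac{D}{4}$ ($Q{\left(D \right)} = D \frac{1}{4} + 1 = \frac{D}{4} + 1 = 1 + \frac{D}{4}$)
$q{\left(h \right)} = 8 i$ ($q{\left(h \right)} = \sqrt{-67 + 3} = \sqrt{-64} = 8 i$)
$-44691 + q{\left(M{\left(Q{\left(-3 \right)} \right)} \right)} = -44691 + 8 i$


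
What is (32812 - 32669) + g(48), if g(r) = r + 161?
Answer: 352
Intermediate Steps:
g(r) = 161 + r
(32812 - 32669) + g(48) = (32812 - 32669) + (161 + 48) = 143 + 209 = 352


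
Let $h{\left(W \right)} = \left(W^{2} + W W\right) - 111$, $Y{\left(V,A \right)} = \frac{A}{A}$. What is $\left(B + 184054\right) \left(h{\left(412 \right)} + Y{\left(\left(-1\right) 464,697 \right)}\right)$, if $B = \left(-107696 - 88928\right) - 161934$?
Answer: $-59222818512$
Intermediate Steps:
$Y{\left(V,A \right)} = 1$
$h{\left(W \right)} = -111 + 2 W^{2}$ ($h{\left(W \right)} = \left(W^{2} + W^{2}\right) - 111 = 2 W^{2} - 111 = -111 + 2 W^{2}$)
$B = -358558$ ($B = -196624 - 161934 = -358558$)
$\left(B + 184054\right) \left(h{\left(412 \right)} + Y{\left(\left(-1\right) 464,697 \right)}\right) = \left(-358558 + 184054\right) \left(\left(-111 + 2 \cdot 412^{2}\right) + 1\right) = - 174504 \left(\left(-111 + 2 \cdot 169744\right) + 1\right) = - 174504 \left(\left(-111 + 339488\right) + 1\right) = - 174504 \left(339377 + 1\right) = \left(-174504\right) 339378 = -59222818512$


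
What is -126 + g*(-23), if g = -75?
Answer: 1599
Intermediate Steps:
-126 + g*(-23) = -126 - 75*(-23) = -126 + 1725 = 1599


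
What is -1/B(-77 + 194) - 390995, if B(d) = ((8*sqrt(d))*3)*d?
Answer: -390995 - sqrt(13)/109512 ≈ -3.9100e+5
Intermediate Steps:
B(d) = 24*d**(3/2) (B(d) = (24*sqrt(d))*d = 24*d**(3/2))
-1/B(-77 + 194) - 390995 = -1/(24*(-77 + 194)**(3/2)) - 390995 = -1/(24*117**(3/2)) - 390995 = -1/(24*(351*sqrt(13))) - 390995 = -1/(8424*sqrt(13)) - 390995 = -sqrt(13)/109512 - 390995 = -390995 - sqrt(13)/109512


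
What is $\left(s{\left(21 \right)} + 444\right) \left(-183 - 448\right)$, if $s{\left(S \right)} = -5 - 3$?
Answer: $-275116$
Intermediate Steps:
$s{\left(S \right)} = -8$
$\left(s{\left(21 \right)} + 444\right) \left(-183 - 448\right) = \left(-8 + 444\right) \left(-183 - 448\right) = 436 \left(-631\right) = -275116$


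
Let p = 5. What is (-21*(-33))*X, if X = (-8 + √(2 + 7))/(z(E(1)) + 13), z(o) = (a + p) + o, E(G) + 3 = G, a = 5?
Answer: -165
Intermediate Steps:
E(G) = -3 + G
z(o) = 10 + o (z(o) = (5 + 5) + o = 10 + o)
X = -5/21 (X = (-8 + √(2 + 7))/((10 + (-3 + 1)) + 13) = (-8 + √9)/((10 - 2) + 13) = (-8 + 3)/(8 + 13) = -5/21 ≈ -0.23810)
(-21*(-33))*X = -21*(-33)*(-5/21) = 693*(-5/21) = -165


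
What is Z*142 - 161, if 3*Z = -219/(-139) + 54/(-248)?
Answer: -833627/8618 ≈ -96.731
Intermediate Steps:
Z = 7801/17236 (Z = (-219/(-139) + 54/(-248))/3 = (-219*(-1/139) + 54*(-1/248))/3 = (219/139 - 27/124)/3 = (⅓)*(23403/17236) = 7801/17236 ≈ 0.45260)
Z*142 - 161 = (7801/17236)*142 - 161 = 553871/8618 - 161 = -833627/8618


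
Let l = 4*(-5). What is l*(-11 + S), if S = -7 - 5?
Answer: 460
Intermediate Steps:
l = -20
S = -12
l*(-11 + S) = -20*(-11 - 12) = -20*(-23) = 460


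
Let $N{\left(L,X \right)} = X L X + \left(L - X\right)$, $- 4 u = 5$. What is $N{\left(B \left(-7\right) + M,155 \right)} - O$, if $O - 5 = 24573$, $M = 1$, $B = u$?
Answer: $\frac{419041}{2} \approx 2.0952 \cdot 10^{5}$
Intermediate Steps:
$u = - \frac{5}{4}$ ($u = \left(- \frac{1}{4}\right) 5 = - \frac{5}{4} \approx -1.25$)
$B = - \frac{5}{4} \approx -1.25$
$O = 24578$ ($O = 5 + 24573 = 24578$)
$N{\left(L,X \right)} = L - X + L X^{2}$ ($N{\left(L,X \right)} = L X X + \left(L - X\right) = L X^{2} + \left(L - X\right) = L - X + L X^{2}$)
$N{\left(B \left(-7\right) + M,155 \right)} - O = \left(\left(\left(- \frac{5}{4}\right) \left(-7\right) + 1\right) - 155 + \left(\left(- \frac{5}{4}\right) \left(-7\right) + 1\right) 155^{2}\right) - 24578 = \left(\left(\frac{35}{4} + 1\right) - 155 + \left(\frac{35}{4} + 1\right) 24025\right) - 24578 = \left(\frac{39}{4} - 155 + \frac{39}{4} \cdot 24025\right) - 24578 = \left(\frac{39}{4} - 155 + \frac{936975}{4}\right) - 24578 = \frac{468197}{2} - 24578 = \frac{419041}{2}$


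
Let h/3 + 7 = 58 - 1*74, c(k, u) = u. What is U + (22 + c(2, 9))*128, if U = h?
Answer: 3899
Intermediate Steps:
h = -69 (h = -21 + 3*(58 - 1*74) = -21 + 3*(58 - 74) = -21 + 3*(-16) = -21 - 48 = -69)
U = -69
U + (22 + c(2, 9))*128 = -69 + (22 + 9)*128 = -69 + 31*128 = -69 + 3968 = 3899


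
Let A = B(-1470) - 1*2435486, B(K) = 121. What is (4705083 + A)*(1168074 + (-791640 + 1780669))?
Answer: 4896015506954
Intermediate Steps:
A = -2435365 (A = 121 - 1*2435486 = 121 - 2435486 = -2435365)
(4705083 + A)*(1168074 + (-791640 + 1780669)) = (4705083 - 2435365)*(1168074 + (-791640 + 1780669)) = 2269718*(1168074 + 989029) = 2269718*2157103 = 4896015506954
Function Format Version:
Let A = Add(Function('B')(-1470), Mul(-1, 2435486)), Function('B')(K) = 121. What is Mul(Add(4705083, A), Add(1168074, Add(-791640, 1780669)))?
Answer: 4896015506954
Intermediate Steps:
A = -2435365 (A = Add(121, Mul(-1, 2435486)) = Add(121, -2435486) = -2435365)
Mul(Add(4705083, A), Add(1168074, Add(-791640, 1780669))) = Mul(Add(4705083, -2435365), Add(1168074, Add(-791640, 1780669))) = Mul(2269718, Add(1168074, 989029)) = Mul(2269718, 2157103) = 4896015506954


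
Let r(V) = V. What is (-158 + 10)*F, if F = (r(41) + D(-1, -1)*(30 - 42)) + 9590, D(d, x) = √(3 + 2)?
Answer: -1425388 + 1776*√5 ≈ -1.4214e+6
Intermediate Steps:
D(d, x) = √5
F = 9631 - 12*√5 (F = (41 + √5*(30 - 42)) + 9590 = (41 + √5*(-12)) + 9590 = (41 - 12*√5) + 9590 = 9631 - 12*√5 ≈ 9604.2)
(-158 + 10)*F = (-158 + 10)*(9631 - 12*√5) = -148*(9631 - 12*√5) = -1425388 + 1776*√5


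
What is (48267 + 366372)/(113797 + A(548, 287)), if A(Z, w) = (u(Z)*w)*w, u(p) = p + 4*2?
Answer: 414639/45910961 ≈ 0.0090314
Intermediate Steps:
u(p) = 8 + p (u(p) = p + 8 = 8 + p)
A(Z, w) = w²*(8 + Z) (A(Z, w) = ((8 + Z)*w)*w = (w*(8 + Z))*w = w²*(8 + Z))
(48267 + 366372)/(113797 + A(548, 287)) = (48267 + 366372)/(113797 + 287²*(8 + 548)) = 414639/(113797 + 82369*556) = 414639/(113797 + 45797164) = 414639/45910961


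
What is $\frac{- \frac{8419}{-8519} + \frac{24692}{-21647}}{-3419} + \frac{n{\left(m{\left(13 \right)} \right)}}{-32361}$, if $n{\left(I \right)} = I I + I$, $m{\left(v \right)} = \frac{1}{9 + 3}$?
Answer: $\frac{2505563267401}{59961678528493872} \approx 4.1786 \cdot 10^{-5}$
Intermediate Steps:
$m{\left(v \right)} = \frac{1}{12}$
$n{\left(I \right)} = I + I^{2}$ ($n{\left(I \right)} = I^{2} + I = I + I^{2}$)
$\frac{- \frac{8419}{-8519} + \frac{24692}{-21647}}{-3419} + \frac{n{\left(m{\left(13 \right)} \right)}}{-32361} = \frac{- \frac{8419}{-8519} + \frac{24692}{-21647}}{-3419} + \frac{\frac{1}{12} \left(1 + \frac{1}{12}\right)}{-32361} = \left(\left(-8419\right) \left(- \frac{1}{8519}\right) + 24692 \left(- \frac{1}{21647}\right)\right) \left(- \frac{1}{3419}\right) + \frac{1}{12} \cdot \frac{13}{12} \left(- \frac{1}{32361}\right) = \left(\frac{8419}{8519} - \frac{24692}{21647}\right) \left(- \frac{1}{3419}\right) + \frac{13}{144} \left(- \frac{1}{32361}\right) = \left(- \frac{28105055}{184410793}\right) \left(- \frac{1}{3419}\right) - \frac{13}{4659984} = \frac{28105055}{630500501267} - \frac{13}{4659984} = \frac{2505563267401}{59961678528493872}$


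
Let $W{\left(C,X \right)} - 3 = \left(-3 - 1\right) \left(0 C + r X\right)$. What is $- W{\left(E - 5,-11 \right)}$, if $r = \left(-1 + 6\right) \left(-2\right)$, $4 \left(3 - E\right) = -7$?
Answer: $437$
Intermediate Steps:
$E = \frac{19}{4}$ ($E = 3 - - \frac{7}{4} = 3 + \frac{7}{4} = \frac{19}{4} \approx 4.75$)
$r = -10$ ($r = 5 \left(-2\right) = -10$)
$W{\left(C,X \right)} = 3 + 40 X$ ($W{\left(C,X \right)} = 3 + \left(-3 - 1\right) \left(0 C - 10 X\right) = 3 - 4 \left(0 - 10 X\right) = 3 - 4 \left(- 10 X\right) = 3 + 40 X$)
$- W{\left(E - 5,-11 \right)} = - (3 + 40 \left(-11\right)) = - (3 - 440) = \left(-1\right) \left(-437\right) = 437$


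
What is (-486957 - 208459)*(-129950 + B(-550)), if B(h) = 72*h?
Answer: 117907782800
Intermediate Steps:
(-486957 - 208459)*(-129950 + B(-550)) = (-486957 - 208459)*(-129950 + 72*(-550)) = -695416*(-129950 - 39600) = -695416*(-169550) = 117907782800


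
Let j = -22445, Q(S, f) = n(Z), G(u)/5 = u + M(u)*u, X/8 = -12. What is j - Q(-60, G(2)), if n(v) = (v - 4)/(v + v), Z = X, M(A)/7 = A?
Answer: -1077385/48 ≈ -22446.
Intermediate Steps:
X = -96 (X = 8*(-12) = -96)
M(A) = 7*A
G(u) = 5*u + 35*u² (G(u) = 5*(u + (7*u)*u) = 5*(u + 7*u²) = 5*u + 35*u²)
Z = -96
n(v) = (-4 + v)/(2*v) (n(v) = (-4 + v)/((2*v)) = (-4 + v)*(1/(2*v)) = (-4 + v)/(2*v))
Q(S, f) = 25/48 (Q(S, f) = (½)*(-4 - 96)/(-96) = (½)*(-1/96)*(-100) = 25/48)
j - Q(-60, G(2)) = -22445 - 1*25/48 = -22445 - 25/48 = -1077385/48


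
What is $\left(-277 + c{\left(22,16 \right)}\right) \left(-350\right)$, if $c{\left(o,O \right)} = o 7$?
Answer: $43050$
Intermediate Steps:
$c{\left(o,O \right)} = 7 o$
$\left(-277 + c{\left(22,16 \right)}\right) \left(-350\right) = \left(-277 + 7 \cdot 22\right) \left(-350\right) = \left(-277 + 154\right) \left(-350\right) = \left(-123\right) \left(-350\right) = 43050$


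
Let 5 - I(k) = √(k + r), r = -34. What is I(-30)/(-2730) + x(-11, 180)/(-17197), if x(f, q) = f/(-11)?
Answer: -17743/9389562 + 4*I/1365 ≈ -0.0018897 + 0.0029304*I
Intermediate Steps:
I(k) = 5 - √(-34 + k) (I(k) = 5 - √(k - 34) = 5 - √(-34 + k))
x(f, q) = -f/11 (x(f, q) = f*(-1/11) = -f/11)
I(-30)/(-2730) + x(-11, 180)/(-17197) = (5 - √(-34 - 30))/(-2730) - 1/11*(-11)/(-17197) = (5 - √(-64))*(-1/2730) + 1*(-1/17197) = (5 - 8*I)*(-1/2730) - 1/17197 = (-1/546 + 4*I/1365) - 1/17197 = -17743/9389562 + 4*I/1365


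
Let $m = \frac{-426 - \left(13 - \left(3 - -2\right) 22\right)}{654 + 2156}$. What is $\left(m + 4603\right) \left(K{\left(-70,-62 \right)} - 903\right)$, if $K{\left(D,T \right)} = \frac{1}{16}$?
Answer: $- \frac{186858957147}{44960} \approx -4.1561 \cdot 10^{6}$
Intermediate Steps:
$K{\left(D,T \right)} = \frac{1}{16}$
$m = - \frac{329}{2810}$ ($m = \frac{-426 - \left(13 - \left(3 + 2\right) 22\right)}{2810} = \left(-426 + \left(5 \cdot 22 - 13\right)\right) \frac{1}{2810} = \left(-426 + \left(110 - 13\right)\right) \frac{1}{2810} = \left(-426 + 97\right) \frac{1}{2810} = \left(-329\right) \frac{1}{2810} = - \frac{329}{2810} \approx -0.11708$)
$\left(m + 4603\right) \left(K{\left(-70,-62 \right)} - 903\right) = \left(- \frac{329}{2810} + 4603\right) \left(\frac{1}{16} - 903\right) = \frac{12934101}{2810} \left(- \frac{14447}{16}\right) = - \frac{186858957147}{44960}$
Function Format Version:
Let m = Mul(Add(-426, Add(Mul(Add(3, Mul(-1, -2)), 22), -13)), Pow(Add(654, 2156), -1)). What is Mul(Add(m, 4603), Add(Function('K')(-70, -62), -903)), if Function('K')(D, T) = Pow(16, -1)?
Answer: Rational(-186858957147, 44960) ≈ -4.1561e+6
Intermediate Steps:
Function('K')(D, T) = Rational(1, 16)
m = Rational(-329, 2810) (m = Mul(Add(-426, Add(Mul(Add(3, 2), 22), -13)), Pow(2810, -1)) = Mul(Add(-426, Add(Mul(5, 22), -13)), Rational(1, 2810)) = Mul(Add(-426, Add(110, -13)), Rational(1, 2810)) = Mul(Add(-426, 97), Rational(1, 2810)) = Mul(-329, Rational(1, 2810)) = Rational(-329, 2810) ≈ -0.11708)
Mul(Add(m, 4603), Add(Function('K')(-70, -62), -903)) = Mul(Add(Rational(-329, 2810), 4603), Add(Rational(1, 16), -903)) = Mul(Rational(12934101, 2810), Rational(-14447, 16)) = Rational(-186858957147, 44960)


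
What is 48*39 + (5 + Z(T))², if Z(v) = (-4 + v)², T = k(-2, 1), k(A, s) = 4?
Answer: 1897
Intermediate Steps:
T = 4
48*39 + (5 + Z(T))² = 48*39 + (5 + (-4 + 4)²)² = 1872 + (5 + 0²)² = 1872 + (5 + 0)² = 1872 + 5² = 1872 + 25 = 1897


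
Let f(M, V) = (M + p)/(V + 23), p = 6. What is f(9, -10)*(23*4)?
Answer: 1380/13 ≈ 106.15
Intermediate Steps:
f(M, V) = (6 + M)/(23 + V) (f(M, V) = (M + 6)/(V + 23) = (6 + M)/(23 + V))
f(9, -10)*(23*4) = ((6 + 9)/(23 - 10))*(23*4) = (15/13)*92 = 1380/13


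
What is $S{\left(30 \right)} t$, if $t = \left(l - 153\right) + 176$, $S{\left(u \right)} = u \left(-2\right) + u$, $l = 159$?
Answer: $-5460$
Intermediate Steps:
$S{\left(u \right)} = - u$ ($S{\left(u \right)} = - 2 u + u = - u$)
$t = 182$ ($t = \left(159 - 153\right) + 176 = 6 + 176 = 182$)
$S{\left(30 \right)} t = \left(-1\right) 30 \cdot 182 = \left(-30\right) 182 = -5460$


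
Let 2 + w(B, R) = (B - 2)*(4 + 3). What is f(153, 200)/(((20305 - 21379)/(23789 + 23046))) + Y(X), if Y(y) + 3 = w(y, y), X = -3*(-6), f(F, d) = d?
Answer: -4626041/537 ≈ -8614.6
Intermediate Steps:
w(B, R) = -16 + 7*B (w(B, R) = -2 + (B - 2)*(4 + 3) = -2 + (-2 + B)*7 = -2 + (-14 + 7*B) = -16 + 7*B)
X = 18
Y(y) = -19 + 7*y (Y(y) = -3 + (-16 + 7*y) = -19 + 7*y)
f(153, 200)/(((20305 - 21379)/(23789 + 23046))) + Y(X) = 200/(((20305 - 21379)/(23789 + 23046))) + (-19 + 7*18) = 200/((-1074/46835)) + (-19 + 126) = 200/((-1074*1/46835)) + 107 = 200/(-1074/46835) + 107 = 200*(-46835/1074) + 107 = -4683500/537 + 107 = -4626041/537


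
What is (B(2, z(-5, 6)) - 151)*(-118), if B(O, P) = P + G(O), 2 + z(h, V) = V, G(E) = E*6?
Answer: 15930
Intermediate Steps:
G(E) = 6*E
z(h, V) = -2 + V
B(O, P) = P + 6*O
(B(2, z(-5, 6)) - 151)*(-118) = (((-2 + 6) + 6*2) - 151)*(-118) = ((4 + 12) - 151)*(-118) = (16 - 151)*(-118) = -135*(-118) = 15930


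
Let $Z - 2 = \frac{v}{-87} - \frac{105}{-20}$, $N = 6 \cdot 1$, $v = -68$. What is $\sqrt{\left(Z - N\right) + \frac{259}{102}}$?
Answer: $\frac{\sqrt{39993639}}{2958} \approx 2.1379$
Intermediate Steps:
$N = 6$
$Z = \frac{2795}{348}$ ($Z = 2 - \left(- \frac{68}{87} - \frac{21}{4}\right) = 2 - - \frac{2099}{348} = 2 + \left(\frac{68}{87} + \frac{21}{4}\right) = 2 + \frac{2099}{348} = \frac{2795}{348} \approx 8.0316$)
$\sqrt{\left(Z - N\right) + \frac{259}{102}} = \sqrt{\left(\frac{2795}{348} - 6\right) + \frac{259}{102}} = \sqrt{\left(\frac{2795}{348} - 6\right) + 259 \cdot \frac{1}{102}} = \sqrt{\frac{707}{348} + \frac{259}{102}} = \sqrt{\frac{27041}{5916}} = \frac{\sqrt{39993639}}{2958}$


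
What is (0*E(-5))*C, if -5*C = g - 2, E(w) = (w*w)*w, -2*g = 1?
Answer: 0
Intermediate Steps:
g = -½ (g = -½*1 = -½ ≈ -0.50000)
E(w) = w³ (E(w) = w²*w = w³)
C = ½ (C = -(-½ - 2)/5 = -⅕*(-5/2) = ½ ≈ 0.50000)
(0*E(-5))*C = (0*(-5)³)*(½) = (0*(-125))*(½) = 0*(½) = 0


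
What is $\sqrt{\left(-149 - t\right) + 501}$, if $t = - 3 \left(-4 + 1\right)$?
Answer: $7 \sqrt{7} \approx 18.52$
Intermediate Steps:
$t = 9$ ($t = \left(-3\right) \left(-3\right) = 9$)
$\sqrt{\left(-149 - t\right) + 501} = \sqrt{\left(-149 - 9\right) + 501} = \sqrt{-158 + 501} = \sqrt{343} = 7 \sqrt{7}$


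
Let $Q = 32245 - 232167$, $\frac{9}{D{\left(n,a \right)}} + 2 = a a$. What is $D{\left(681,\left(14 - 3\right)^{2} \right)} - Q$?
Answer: $\frac{2926658167}{14639} \approx 1.9992 \cdot 10^{5}$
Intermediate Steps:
$D{\left(n,a \right)} = \frac{9}{-2 + a^{2}}$ ($D{\left(n,a \right)} = \frac{9}{-2 + a a} = \frac{9}{-2 + a^{2}}$)
$Q = -199922$
$D{\left(681,\left(14 - 3\right)^{2} \right)} - Q = \frac{9}{-2 + \left(\left(14 - 3\right)^{2}\right)^{2}} - -199922 = \frac{9}{-2 + \left(11^{2}\right)^{2}} + 199922 = \frac{9}{-2 + 121^{2}} + 199922 = \frac{9}{-2 + 14641} + 199922 = \frac{9}{14639} + 199922 = \frac{2926658167}{14639}$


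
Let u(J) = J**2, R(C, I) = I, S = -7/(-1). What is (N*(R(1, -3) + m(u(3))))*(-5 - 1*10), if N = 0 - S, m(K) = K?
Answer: 630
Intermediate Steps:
S = 7 (S = -7*(-1) = 7)
N = -7 (N = 0 - 1*7 = 0 - 7 = -7)
(N*(R(1, -3) + m(u(3))))*(-5 - 1*10) = (-7*(-3 + 3**2))*(-5 - 1*10) = (-7*(-3 + 9))*(-5 - 10) = -7*6*(-15) = -42*(-15) = 630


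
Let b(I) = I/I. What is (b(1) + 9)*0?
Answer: 0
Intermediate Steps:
b(I) = 1
(b(1) + 9)*0 = (1 + 9)*0 = 10*0 = 0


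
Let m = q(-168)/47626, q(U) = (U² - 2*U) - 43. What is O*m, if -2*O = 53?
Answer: -1511401/95252 ≈ -15.867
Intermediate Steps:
O = -53/2 (O = -½*53 = -53/2 ≈ -26.500)
q(U) = -43 + U² - 2*U
m = 28517/47626 (m = (-43 + (-168)² - 2*(-168))/47626 = (-43 + 28224 + 336)*(1/47626) = 28517*(1/47626) = 28517/47626 ≈ 0.59877)
O*m = -53/2*28517/47626 = -1511401/95252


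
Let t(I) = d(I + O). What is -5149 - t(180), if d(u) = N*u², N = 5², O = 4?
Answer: -851549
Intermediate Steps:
N = 25
d(u) = 25*u²
t(I) = 25*(4 + I)² (t(I) = 25*(I + 4)² = 25*(4 + I)²)
-5149 - t(180) = -5149 - 25*(4 + 180)² = -5149 - 25*184² = -5149 - 25*33856 = -5149 - 1*846400 = -5149 - 846400 = -851549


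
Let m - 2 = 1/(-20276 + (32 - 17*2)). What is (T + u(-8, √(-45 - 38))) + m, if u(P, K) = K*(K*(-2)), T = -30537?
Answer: -615822583/20278 ≈ -30369.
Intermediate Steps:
u(P, K) = -2*K² (u(P, K) = K*(-2*K) = -2*K²)
m = 40555/20278 (m = 2 + 1/(-20276 + (32 - 17*2)) = 2 + 1/(-20276 + (32 - 34)) = 2 + 1/(-20276 - 2) = 2 + 1/(-20278) = 2 - 1/20278 = 40555/20278 ≈ 2.0000)
(T + u(-8, √(-45 - 38))) + m = (-30537 - 2*(√(-45 - 38))²) + 40555/20278 = (-30537 - 2*(√(-83))²) + 40555/20278 = (-30537 - 2*(I*√83)²) + 40555/20278 = (-30537 - 2*(-83)) + 40555/20278 = (-30537 + 166) + 40555/20278 = -30371 + 40555/20278 = -615822583/20278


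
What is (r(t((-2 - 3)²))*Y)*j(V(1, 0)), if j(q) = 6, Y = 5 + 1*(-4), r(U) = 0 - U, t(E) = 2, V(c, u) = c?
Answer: -12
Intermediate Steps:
r(U) = -U
Y = 1 (Y = 5 - 4 = 1)
(r(t((-2 - 3)²))*Y)*j(V(1, 0)) = (-1*2*1)*6 = -2*1*6 = -2*6 = -12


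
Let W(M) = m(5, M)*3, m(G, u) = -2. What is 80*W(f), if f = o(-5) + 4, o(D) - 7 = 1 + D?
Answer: -480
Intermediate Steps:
o(D) = 8 + D (o(D) = 7 + (1 + D) = 8 + D)
f = 7 (f = (8 - 5) + 4 = 3 + 4 = 7)
W(M) = -6 (W(M) = -2*3 = -6)
80*W(f) = 80*(-6) = -480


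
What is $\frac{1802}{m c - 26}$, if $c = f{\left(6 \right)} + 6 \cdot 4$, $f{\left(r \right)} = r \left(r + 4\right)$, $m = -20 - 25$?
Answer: $- \frac{901}{1903} \approx -0.47346$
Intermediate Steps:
$m = -45$
$f{\left(r \right)} = r \left(4 + r\right)$
$c = 84$ ($c = 6 \left(4 + 6\right) + 6 \cdot 4 = 6 \cdot 10 + 24 = 60 + 24 = 84$)
$\frac{1802}{m c - 26} = \frac{1802}{\left(-45\right) 84 - 26} = \frac{1802}{-3780 - 26} = \frac{1802}{-3806} = 1802 \left(- \frac{1}{3806}\right) = - \frac{901}{1903}$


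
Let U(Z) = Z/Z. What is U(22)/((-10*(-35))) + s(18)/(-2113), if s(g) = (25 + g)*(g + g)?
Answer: -539687/739550 ≈ -0.72975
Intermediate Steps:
U(Z) = 1
s(g) = 2*g*(25 + g) (s(g) = (25 + g)*(2*g) = 2*g*(25 + g))
U(22)/((-10*(-35))) + s(18)/(-2113) = 1/(-10*(-35)) + (2*18*(25 + 18))/(-2113) = 1/350 + (2*18*43)*(-1/2113) = 1*(1/350) + 1548*(-1/2113) = 1/350 - 1548/2113 = -539687/739550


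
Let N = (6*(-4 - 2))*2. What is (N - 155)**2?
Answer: 51529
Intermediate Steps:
N = -72 (N = (6*(-6))*2 = -36*2 = -72)
(N - 155)**2 = (-72 - 155)**2 = (-227)**2 = 51529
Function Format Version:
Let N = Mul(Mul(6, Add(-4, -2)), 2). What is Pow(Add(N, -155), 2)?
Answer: 51529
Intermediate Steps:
N = -72 (N = Mul(Mul(6, -6), 2) = Mul(-36, 2) = -72)
Pow(Add(N, -155), 2) = Pow(Add(-72, -155), 2) = Pow(-227, 2) = 51529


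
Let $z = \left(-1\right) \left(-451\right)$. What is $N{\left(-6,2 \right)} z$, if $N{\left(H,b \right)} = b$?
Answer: $902$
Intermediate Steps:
$z = 451$
$N{\left(-6,2 \right)} z = 2 \cdot 451 = 902$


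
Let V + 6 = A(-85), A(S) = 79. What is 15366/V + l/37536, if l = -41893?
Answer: 573719987/2740128 ≈ 209.38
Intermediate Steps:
V = 73 (V = -6 + 79 = 73)
15366/V + l/37536 = 15366/73 - 41893/37536 = 573719987/2740128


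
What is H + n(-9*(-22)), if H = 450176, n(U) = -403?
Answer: 449773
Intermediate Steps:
H + n(-9*(-22)) = 450176 - 403 = 449773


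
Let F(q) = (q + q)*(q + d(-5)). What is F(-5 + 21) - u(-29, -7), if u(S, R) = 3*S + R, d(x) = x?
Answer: 446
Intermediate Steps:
u(S, R) = R + 3*S
F(q) = 2*q*(-5 + q) (F(q) = (q + q)*(q - 5) = (2*q)*(-5 + q) = 2*q*(-5 + q))
F(-5 + 21) - u(-29, -7) = 2*(-5 + 21)*(-5 + (-5 + 21)) - (-7 + 3*(-29)) = 2*16*(-5 + 16) - (-7 - 87) = 2*16*11 - 1*(-94) = 352 + 94 = 446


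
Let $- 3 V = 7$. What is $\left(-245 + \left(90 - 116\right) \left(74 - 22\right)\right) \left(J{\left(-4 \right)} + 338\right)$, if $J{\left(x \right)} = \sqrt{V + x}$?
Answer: $-539786 - \frac{1597 i \sqrt{57}}{3} \approx -5.3979 \cdot 10^{5} - 4019.0 i$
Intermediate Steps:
$V = - \frac{7}{3}$ ($V = \left(- \frac{1}{3}\right) 7 = - \frac{7}{3} \approx -2.3333$)
$J{\left(x \right)} = \sqrt{- \frac{7}{3} + x}$
$\left(-245 + \left(90 - 116\right) \left(74 - 22\right)\right) \left(J{\left(-4 \right)} + 338\right) = \left(-245 + \left(90 - 116\right) \left(74 - 22\right)\right) \left(\frac{\sqrt{-21 + 9 \left(-4\right)}}{3} + 338\right) = \left(-245 - 1352\right) \left(\frac{\sqrt{-21 - 36}}{3} + 338\right) = \left(-245 - 1352\right) \left(\frac{\sqrt{-57}}{3} + 338\right) = - 1597 \left(\frac{i \sqrt{57}}{3} + 338\right) = - 1597 \left(338 + \frac{i \sqrt{57}}{3}\right) = -539786 - \frac{1597 i \sqrt{57}}{3}$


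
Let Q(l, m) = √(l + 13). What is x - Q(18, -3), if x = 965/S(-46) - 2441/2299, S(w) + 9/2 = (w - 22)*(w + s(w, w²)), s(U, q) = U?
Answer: -26082753/28744397 - √31 ≈ -6.4752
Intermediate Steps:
S(w) = -9/2 + 2*w*(-22 + w) (S(w) = -9/2 + (w - 22)*(w + w) = -9/2 + (-22 + w)*(2*w) = -9/2 + 2*w*(-22 + w))
x = -26082753/28744397 (x = 965/(-9/2 - 44*(-46) + 2*(-46)²) - 2441/2299 = 965/(-9/2 + 2024 + 2*2116) - 2441*1/2299 = 965/(-9/2 + 2024 + 4232) - 2441/2299 = 965/(12503/2) - 2441/2299 = 965*(2/12503) - 2441/2299 = 1930/12503 - 2441/2299 = -26082753/28744397 ≈ -0.90740)
Q(l, m) = √(13 + l)
x - Q(18, -3) = -26082753/28744397 - √(13 + 18) = -26082753/28744397 - √31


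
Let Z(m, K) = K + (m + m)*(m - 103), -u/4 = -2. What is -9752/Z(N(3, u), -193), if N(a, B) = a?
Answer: 9752/793 ≈ 12.298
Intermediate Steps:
u = 8 (u = -4*(-2) = 8)
Z(m, K) = K + 2*m*(-103 + m) (Z(m, K) = K + (2*m)*(-103 + m) = K + 2*m*(-103 + m))
-9752/Z(N(3, u), -193) = -9752/(-193 - 206*3 + 2*3²) = -9752/(-193 - 618 + 2*9) = -9752/(-193 - 618 + 18) = -9752/(-793) = -9752*(-1/793) = 9752/793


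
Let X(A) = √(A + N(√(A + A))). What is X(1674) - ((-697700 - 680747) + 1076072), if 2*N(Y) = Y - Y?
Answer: 302375 + 3*√186 ≈ 3.0242e+5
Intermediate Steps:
N(Y) = 0 (N(Y) = (Y - Y)/2 = (½)*0 = 0)
X(A) = √A (X(A) = √(A + 0) = √A)
X(1674) - ((-697700 - 680747) + 1076072) = √1674 - ((-697700 - 680747) + 1076072) = 3*√186 - (-1378447 + 1076072) = 3*√186 - 1*(-302375) = 3*√186 + 302375 = 302375 + 3*√186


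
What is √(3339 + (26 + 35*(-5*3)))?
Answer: 2*√710 ≈ 53.292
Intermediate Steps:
√(3339 + (26 + 35*(-5*3))) = √(3339 + (26 + 35*(-15))) = √(3339 + (26 - 525)) = √(3339 - 499) = √2840 = 2*√710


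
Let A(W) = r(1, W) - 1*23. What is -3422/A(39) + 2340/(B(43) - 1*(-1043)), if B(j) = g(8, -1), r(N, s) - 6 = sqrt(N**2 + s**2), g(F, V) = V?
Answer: -28866044/642393 - 3422*sqrt(1522)/1233 ≈ -153.21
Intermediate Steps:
r(N, s) = 6 + sqrt(N**2 + s**2)
B(j) = -1
A(W) = -17 + sqrt(1 + W**2) (A(W) = (6 + sqrt(1**2 + W**2)) - 1*23 = (6 + sqrt(1 + W**2)) - 23 = -17 + sqrt(1 + W**2))
-3422/A(39) + 2340/(B(43) - 1*(-1043)) = -3422/(-17 + sqrt(1 + 39**2)) + 2340/(-1 - 1*(-1043)) = -3422/(-17 + sqrt(1 + 1521)) + 2340/(-1 + 1043) = -3422/(-17 + sqrt(1522)) + 2340/1042 = -3422/(-17 + sqrt(1522)) + 2340*(1/1042) = -3422/(-17 + sqrt(1522)) + 1170/521 = 1170/521 - 3422/(-17 + sqrt(1522))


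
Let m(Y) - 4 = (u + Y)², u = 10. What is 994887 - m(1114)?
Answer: -268493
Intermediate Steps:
m(Y) = 4 + (10 + Y)²
994887 - m(1114) = 994887 - (4 + (10 + 1114)²) = 994887 - (4 + 1124²) = 994887 - (4 + 1263376) = 994887 - 1*1263380 = 994887 - 1263380 = -268493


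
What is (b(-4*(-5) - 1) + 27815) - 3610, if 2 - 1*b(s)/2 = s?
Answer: 24171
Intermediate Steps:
b(s) = 4 - 2*s
(b(-4*(-5) - 1) + 27815) - 3610 = ((4 - 2*(-4*(-5) - 1)) + 27815) - 3610 = ((4 - 2*(20 - 1)) + 27815) - 3610 = ((4 - 2*19) + 27815) - 3610 = ((4 - 38) + 27815) - 3610 = (-34 + 27815) - 3610 = 27781 - 3610 = 24171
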